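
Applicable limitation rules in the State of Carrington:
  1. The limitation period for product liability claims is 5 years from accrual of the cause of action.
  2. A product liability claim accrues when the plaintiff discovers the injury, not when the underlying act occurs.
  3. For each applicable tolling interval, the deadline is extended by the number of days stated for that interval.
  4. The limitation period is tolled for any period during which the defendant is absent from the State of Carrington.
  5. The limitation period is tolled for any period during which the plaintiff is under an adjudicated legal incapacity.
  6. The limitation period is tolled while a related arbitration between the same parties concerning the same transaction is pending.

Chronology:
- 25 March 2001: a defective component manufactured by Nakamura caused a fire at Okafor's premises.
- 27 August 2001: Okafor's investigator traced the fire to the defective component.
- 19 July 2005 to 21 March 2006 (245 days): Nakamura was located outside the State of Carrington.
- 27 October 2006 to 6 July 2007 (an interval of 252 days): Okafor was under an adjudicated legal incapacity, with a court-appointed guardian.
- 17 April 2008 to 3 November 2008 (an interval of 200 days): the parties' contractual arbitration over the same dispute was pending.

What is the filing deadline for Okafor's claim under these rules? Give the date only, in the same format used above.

6 January 2008

Under the discovery rule, the claim accrued on 27 August 2001, when Okafor discovered the injury — not on the 25 March 2001 date of the underlying act.
The untolled deadline — 5 years after 27 August 2001 — is 27 August 2006.
The defendant's absence from the jurisdiction from 19 July 2005 to 21 March 2006 tolled the period for 245 days, extending the deadline to 29 April 2007.
Because the plaintiff's legal incapacity ran from 27 October 2006 to 6 July 2007, the deadline is extended by 252 days to 6 January 2008.
The pending related arbitration starting 17 April 2008 came too late — the period had run on 6 January 2008 — and so does not extend the deadline.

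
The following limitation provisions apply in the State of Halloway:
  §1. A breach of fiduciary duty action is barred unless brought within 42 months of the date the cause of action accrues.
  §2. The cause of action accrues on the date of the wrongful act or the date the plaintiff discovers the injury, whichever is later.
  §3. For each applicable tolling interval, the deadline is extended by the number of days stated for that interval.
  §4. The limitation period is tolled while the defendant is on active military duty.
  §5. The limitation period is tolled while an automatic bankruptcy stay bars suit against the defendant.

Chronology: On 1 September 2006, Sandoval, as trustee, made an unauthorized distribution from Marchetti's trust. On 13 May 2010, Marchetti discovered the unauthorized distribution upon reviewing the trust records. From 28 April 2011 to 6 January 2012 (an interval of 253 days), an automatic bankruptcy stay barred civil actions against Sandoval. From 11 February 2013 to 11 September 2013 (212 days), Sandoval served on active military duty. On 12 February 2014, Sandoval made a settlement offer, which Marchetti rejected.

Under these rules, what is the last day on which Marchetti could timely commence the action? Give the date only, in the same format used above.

Taking the later of the act (1 September 2006) and discovery (13 May 2010), the claim accrued on 13 May 2010.
The untolled deadline — 42 months after 13 May 2010 — is 13 November 2013.
The period was tolled for 253 days by the automatic bankruptcy stay (28 April 2011 to 6 January 2012), pushing the deadline to 24 July 2014.
Because the defendant's active military service ran from 11 February 2013 to 11 September 2013, the deadline is extended by 212 days to 21 February 2015.
None of the other events listed affects the running of the period under the stated rules.

21 February 2015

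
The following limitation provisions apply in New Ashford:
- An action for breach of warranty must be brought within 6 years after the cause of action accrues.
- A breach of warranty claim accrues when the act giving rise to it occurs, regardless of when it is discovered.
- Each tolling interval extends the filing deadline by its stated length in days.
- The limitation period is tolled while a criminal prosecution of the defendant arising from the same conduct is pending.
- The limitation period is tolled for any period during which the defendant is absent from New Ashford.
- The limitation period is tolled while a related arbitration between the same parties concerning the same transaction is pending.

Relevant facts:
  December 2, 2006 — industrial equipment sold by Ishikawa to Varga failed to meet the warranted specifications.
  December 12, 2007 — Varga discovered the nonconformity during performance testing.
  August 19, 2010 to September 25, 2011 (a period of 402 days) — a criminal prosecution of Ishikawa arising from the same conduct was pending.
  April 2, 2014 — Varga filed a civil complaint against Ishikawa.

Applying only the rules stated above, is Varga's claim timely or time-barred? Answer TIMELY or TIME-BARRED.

TIME-BARRED

Because the rule ties accrual to occurrence, the claim accrued on December 2, 2006, not on the December 12, 2007 discovery date.
6 years from December 2, 2006 is December 2, 2012.
The period was tolled for 402 days by the pending criminal prosecution (August 19, 2010 to September 25, 2011), pushing the deadline to January 8, 2014.
The April 2, 2014 filing falls after the January 8, 2014 deadline; the claim is time-barred.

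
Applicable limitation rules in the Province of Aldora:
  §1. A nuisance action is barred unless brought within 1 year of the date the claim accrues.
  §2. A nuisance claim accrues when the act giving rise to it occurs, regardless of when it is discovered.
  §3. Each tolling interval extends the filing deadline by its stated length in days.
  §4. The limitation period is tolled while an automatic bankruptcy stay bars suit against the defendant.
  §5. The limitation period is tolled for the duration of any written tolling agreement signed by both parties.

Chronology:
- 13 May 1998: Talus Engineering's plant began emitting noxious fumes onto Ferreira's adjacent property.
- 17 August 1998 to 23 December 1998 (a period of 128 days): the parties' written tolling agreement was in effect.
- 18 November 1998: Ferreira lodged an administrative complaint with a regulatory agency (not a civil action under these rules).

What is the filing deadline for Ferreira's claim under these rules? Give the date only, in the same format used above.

The limitation period began to run on 13 May 1998.
The untolled deadline — 1 year after 13 May 1998 — is 13 May 1999.
The written tolling agreement from 17 August 1998 to 23 December 1998 tolled the period for 128 days, extending the deadline to 18 September 1999.
Nothing else in the chronology tolls or restarts the period.

18 September 1999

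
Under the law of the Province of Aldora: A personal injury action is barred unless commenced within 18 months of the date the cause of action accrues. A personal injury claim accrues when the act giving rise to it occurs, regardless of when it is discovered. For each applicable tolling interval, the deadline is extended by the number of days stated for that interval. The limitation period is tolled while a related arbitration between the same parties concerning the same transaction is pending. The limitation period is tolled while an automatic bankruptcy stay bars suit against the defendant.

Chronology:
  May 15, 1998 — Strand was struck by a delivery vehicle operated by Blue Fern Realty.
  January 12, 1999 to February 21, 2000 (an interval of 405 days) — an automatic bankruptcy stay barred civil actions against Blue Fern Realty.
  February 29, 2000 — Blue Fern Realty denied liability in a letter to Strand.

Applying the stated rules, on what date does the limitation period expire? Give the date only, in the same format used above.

The limitation period began to run on May 15, 1998.
Adding the 18 months base period to May 15, 1998 gives a deadline of November 15, 1999, before any tolling.
The period was tolled for 405 days by the automatic bankruptcy stay (January 12, 1999 to February 21, 2000), pushing the deadline to December 24, 2000.
None of the other events listed affects the running of the period under the stated rules.

December 24, 2000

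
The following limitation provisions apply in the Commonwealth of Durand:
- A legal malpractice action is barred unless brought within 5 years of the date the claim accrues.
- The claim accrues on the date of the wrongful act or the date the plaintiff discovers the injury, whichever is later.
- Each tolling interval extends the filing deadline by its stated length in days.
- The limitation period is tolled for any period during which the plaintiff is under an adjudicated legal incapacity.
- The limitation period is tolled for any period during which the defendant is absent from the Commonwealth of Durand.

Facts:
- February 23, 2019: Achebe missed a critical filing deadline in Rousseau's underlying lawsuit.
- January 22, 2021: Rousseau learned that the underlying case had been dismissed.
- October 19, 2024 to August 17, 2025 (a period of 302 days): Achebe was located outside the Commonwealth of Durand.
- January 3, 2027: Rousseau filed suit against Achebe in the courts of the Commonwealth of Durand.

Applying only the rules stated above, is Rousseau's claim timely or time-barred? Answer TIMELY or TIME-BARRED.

TIME-BARRED

Because discovery on January 22, 2021 post-dates the February 23, 2019 act, accrual under the later-of rule falls on January 22, 2021.
Adding the 5 years base period to January 22, 2021 gives a deadline of January 22, 2026, before any tolling.
The period was tolled for 302 days by the defendant's absence from the jurisdiction (October 19, 2024 to August 17, 2025), pushing the deadline to November 20, 2026.
The January 3, 2027 filing falls after the November 20, 2026 deadline; the claim is time-barred.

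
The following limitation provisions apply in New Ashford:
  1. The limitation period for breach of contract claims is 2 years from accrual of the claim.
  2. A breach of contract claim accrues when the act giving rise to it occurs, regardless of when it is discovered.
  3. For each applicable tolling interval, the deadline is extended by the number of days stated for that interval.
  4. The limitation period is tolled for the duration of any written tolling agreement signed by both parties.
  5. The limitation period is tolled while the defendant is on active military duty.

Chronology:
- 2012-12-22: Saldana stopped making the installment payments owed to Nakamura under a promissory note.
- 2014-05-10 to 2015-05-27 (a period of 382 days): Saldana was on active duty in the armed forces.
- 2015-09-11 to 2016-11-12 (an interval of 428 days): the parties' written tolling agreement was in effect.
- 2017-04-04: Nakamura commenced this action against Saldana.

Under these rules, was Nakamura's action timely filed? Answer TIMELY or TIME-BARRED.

TIME-BARRED

The claim accrued on 2012-12-22, the date of the act.
The untolled deadline — 2 years after 2012-12-22 — is 2014-12-22.
The defendant's active military service from 2014-05-10 to 2015-05-27 tolled the period for 382 days, extending the deadline to 2016-01-08.
Because the written tolling agreement ran from 2015-09-11 to 2016-11-12, the deadline is extended by 428 days to 2017-03-11.
Filing on 2017-04-04 missed the 2017-03-11 deadline — the action is time-barred.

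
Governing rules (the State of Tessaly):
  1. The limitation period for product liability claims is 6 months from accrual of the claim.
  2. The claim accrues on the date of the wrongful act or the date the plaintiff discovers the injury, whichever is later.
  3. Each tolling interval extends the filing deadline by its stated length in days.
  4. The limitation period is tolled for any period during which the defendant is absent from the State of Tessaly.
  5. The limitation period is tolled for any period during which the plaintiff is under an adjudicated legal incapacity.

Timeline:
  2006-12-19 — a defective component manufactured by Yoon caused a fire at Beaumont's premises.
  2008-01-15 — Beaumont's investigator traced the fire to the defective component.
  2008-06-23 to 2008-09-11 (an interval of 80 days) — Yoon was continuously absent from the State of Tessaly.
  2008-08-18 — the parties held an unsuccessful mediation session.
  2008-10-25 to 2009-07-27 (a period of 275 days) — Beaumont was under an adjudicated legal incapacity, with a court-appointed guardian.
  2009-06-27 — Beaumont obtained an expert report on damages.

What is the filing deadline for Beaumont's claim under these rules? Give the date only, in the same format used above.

2008-10-03

The claim accrued on 2008-01-15 — the later of the 2006-12-19 act and the 2008-01-15 discovery.
The untolled deadline — 6 months after 2008-01-15 — is 2008-07-15.
Because the defendant's absence from the jurisdiction ran from 2008-06-23 to 2008-09-11, the deadline is extended by 80 days to 2008-10-03.
By the time the plaintiff's legal incapacity began on 2008-10-25, the limitation period had already expired on 2008-10-03; that interval cannot revive it.
Nothing else in the chronology tolls or restarts the period.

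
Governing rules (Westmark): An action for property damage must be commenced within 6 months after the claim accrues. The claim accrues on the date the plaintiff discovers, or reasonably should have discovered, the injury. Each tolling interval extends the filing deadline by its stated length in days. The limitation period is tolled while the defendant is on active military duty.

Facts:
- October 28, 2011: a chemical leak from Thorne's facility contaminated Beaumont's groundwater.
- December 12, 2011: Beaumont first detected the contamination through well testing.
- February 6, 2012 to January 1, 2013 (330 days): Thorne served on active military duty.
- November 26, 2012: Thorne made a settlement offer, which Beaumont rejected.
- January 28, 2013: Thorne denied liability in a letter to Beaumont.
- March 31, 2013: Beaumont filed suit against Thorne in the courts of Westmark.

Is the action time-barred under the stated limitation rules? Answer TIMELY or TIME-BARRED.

TIMELY

Accrual is tied to discovery, so the period began on December 12, 2011 rather than on October 28, 2011 when the act occurred.
The untolled deadline — 6 months after December 12, 2011 — is June 12, 2012.
The period was tolled for 330 days by the defendant's active military service (February 6, 2012 to January 1, 2013), pushing the deadline to May 8, 2013.
Nothing else in the chronology tolls or restarts the period.
The March 31, 2013 filing precedes the May 8, 2013 deadline; the claim is timely.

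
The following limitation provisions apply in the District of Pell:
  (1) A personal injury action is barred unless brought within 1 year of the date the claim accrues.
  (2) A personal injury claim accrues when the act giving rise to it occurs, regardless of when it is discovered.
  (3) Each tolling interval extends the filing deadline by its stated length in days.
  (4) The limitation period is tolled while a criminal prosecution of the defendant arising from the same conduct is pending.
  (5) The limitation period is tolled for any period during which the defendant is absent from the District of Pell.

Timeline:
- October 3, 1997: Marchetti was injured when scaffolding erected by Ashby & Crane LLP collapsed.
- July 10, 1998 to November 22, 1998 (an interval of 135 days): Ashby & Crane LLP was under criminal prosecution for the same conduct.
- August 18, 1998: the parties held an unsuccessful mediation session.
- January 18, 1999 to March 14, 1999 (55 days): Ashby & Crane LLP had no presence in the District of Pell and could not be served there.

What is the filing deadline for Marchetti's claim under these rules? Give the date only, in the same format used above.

April 11, 1999

The claim accrued on October 3, 1997, when the wrongful act occurred.
1 year from October 3, 1997 is October 3, 1998.
The period was tolled for 135 days by the pending criminal prosecution (July 10, 1998 to November 22, 1998), pushing the deadline to February 15, 1999.
The defendant's absence from the jurisdiction from January 18, 1999 to March 14, 1999 tolled the period for 55 days, extending the deadline to April 11, 1999.
None of the other events listed affects the running of the period under the stated rules.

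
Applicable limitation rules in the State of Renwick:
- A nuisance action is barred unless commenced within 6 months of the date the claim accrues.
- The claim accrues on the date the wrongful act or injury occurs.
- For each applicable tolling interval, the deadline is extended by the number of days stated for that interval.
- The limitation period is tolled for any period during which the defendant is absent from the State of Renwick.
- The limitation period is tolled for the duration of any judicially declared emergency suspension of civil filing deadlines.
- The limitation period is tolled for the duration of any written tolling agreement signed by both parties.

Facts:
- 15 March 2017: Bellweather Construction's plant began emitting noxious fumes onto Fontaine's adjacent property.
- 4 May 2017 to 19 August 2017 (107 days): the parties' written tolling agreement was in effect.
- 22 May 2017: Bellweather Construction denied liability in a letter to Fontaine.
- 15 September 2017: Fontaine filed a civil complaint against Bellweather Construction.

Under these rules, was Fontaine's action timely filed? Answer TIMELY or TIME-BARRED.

TIMELY

The claim accrued on 15 March 2017, when the wrongful act occurred.
The untolled deadline — 6 months after 15 March 2017 — is 15 September 2017.
The period was tolled for 107 days by the written tolling agreement (4 May 2017 to 19 August 2017), pushing the deadline to 31 December 2017.
The other events in the timeline have no effect on the limitation period under the stated rules.
The 15 September 2017 filing precedes the 31 December 2017 deadline; the claim is timely.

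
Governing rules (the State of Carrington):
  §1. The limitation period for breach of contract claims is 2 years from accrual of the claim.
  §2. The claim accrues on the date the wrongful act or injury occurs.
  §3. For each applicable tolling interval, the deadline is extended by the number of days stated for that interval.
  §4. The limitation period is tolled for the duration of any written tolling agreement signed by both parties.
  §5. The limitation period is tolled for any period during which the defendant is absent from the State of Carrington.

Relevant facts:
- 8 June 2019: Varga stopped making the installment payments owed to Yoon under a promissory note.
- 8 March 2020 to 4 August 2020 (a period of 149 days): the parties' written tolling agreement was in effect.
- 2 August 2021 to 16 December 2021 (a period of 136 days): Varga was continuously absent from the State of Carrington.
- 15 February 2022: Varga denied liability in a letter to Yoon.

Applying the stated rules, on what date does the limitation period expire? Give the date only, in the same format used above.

The limitation period began to run on 8 June 2019.
The untolled deadline — 2 years after 8 June 2019 — is 8 June 2021.
The written tolling agreement from 8 March 2020 to 4 August 2020 tolled the period for 149 days, extending the deadline to 4 November 2021.
The defendant's absence from the jurisdiction from 2 August 2021 to 16 December 2021 tolled the period for 136 days, extending the deadline to 20 March 2022.
None of the other events listed affects the running of the period under the stated rules.

20 March 2022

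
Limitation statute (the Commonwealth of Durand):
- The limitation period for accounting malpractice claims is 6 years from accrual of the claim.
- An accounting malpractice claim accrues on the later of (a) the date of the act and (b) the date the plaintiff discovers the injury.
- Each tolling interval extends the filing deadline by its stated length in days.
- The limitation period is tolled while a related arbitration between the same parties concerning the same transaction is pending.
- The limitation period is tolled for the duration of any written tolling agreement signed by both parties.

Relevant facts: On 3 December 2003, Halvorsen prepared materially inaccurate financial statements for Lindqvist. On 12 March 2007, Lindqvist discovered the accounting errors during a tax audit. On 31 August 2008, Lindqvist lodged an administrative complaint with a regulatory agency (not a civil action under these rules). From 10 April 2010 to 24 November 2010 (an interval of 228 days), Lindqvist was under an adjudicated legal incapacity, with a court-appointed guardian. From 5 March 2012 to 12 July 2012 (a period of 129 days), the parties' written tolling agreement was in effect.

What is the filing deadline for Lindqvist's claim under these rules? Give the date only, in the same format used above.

The claim accrued on 12 March 2007 — the later of the 3 December 2003 act and the 12 March 2007 discovery.
The untolled deadline — 6 years after 12 March 2007 — is 12 March 2013.
The written tolling agreement from 5 March 2012 to 12 July 2012 tolled the period for 129 days, extending the deadline to 19 July 2013.
The plaintiff's legal incapacity from 10 April 2010 to 24 November 2010 does not toll the period, because no stated rule makes the plaintiff's incapacity a tolling event.
The other events in the timeline have no effect on the limitation period under the stated rules.

19 July 2013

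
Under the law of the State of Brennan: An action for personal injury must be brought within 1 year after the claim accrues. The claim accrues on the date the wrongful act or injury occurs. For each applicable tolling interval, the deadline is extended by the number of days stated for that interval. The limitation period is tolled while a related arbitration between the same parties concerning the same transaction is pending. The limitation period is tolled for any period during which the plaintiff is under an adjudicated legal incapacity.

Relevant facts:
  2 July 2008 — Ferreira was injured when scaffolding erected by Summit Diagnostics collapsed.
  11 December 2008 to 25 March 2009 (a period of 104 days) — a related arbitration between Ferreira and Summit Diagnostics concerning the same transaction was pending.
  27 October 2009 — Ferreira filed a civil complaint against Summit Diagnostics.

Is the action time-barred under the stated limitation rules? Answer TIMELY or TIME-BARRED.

TIME-BARRED

The claim accrued on 2 July 2008, the date of the act.
1 year from 2 July 2008 is 2 July 2009.
The period was tolled for 104 days by the pending related arbitration (11 December 2008 to 25 March 2009), pushing the deadline to 14 October 2009.
Ferreira filed on 27 October 2009, after the 14 October 2009 deadline, so the action is time-barred.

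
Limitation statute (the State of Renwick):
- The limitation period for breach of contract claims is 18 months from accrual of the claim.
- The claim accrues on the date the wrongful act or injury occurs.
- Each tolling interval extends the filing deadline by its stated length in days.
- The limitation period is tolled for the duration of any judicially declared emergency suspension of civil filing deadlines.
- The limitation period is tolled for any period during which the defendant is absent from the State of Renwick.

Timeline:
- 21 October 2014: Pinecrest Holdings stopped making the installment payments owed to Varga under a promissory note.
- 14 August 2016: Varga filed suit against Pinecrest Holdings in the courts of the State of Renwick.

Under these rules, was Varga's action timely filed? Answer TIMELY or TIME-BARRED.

TIME-BARRED

The limitation period began to run on 21 October 2014.
The untolled deadline — 18 months after 21 October 2014 — is 21 April 2016.
The 14 August 2016 filing falls after the 21 April 2016 deadline; the claim is time-barred.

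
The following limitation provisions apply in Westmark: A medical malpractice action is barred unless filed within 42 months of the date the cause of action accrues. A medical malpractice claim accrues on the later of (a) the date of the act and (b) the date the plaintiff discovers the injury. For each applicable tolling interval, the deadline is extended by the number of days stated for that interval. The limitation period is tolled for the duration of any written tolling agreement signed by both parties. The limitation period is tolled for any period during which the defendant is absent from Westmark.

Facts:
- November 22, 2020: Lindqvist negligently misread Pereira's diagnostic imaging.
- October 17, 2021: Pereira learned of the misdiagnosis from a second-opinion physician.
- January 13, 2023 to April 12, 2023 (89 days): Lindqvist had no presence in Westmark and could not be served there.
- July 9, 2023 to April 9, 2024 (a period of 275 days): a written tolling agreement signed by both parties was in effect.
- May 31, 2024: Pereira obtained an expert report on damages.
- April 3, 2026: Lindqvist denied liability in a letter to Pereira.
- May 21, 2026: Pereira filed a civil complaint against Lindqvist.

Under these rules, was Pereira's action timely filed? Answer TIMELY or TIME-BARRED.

TIME-BARRED

The claim accrued on October 17, 2021 — the later of the November 22, 2020 act and the October 17, 2021 discovery.
42 months from October 17, 2021 is April 17, 2025.
The period was tolled for 89 days by the defendant's absence from the jurisdiction (January 13, 2023 to April 12, 2023), pushing the deadline to July 15, 2025.
The period was tolled for 275 days by the written tolling agreement (July 9, 2023 to April 9, 2024), pushing the deadline to April 16, 2026.
None of the other events listed affects the running of the period under the stated rules.
Pereira filed on May 21, 2026, after the April 16, 2026 deadline, so the action is time-barred.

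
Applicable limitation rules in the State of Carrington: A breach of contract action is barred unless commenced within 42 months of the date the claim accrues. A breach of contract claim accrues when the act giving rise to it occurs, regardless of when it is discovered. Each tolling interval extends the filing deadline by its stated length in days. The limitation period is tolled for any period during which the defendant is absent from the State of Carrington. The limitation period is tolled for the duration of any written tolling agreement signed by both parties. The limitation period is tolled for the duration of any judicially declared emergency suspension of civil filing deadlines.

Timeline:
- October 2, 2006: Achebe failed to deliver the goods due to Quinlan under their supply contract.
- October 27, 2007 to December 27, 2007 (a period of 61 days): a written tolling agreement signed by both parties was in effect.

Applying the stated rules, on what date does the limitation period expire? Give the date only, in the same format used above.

June 2, 2010

The claim accrued on October 2, 2006, the date of the act.
42 months from October 2, 2006 is April 2, 2010.
The written tolling agreement from October 27, 2007 to December 27, 2007 tolled the period for 61 days, extending the deadline to June 2, 2010.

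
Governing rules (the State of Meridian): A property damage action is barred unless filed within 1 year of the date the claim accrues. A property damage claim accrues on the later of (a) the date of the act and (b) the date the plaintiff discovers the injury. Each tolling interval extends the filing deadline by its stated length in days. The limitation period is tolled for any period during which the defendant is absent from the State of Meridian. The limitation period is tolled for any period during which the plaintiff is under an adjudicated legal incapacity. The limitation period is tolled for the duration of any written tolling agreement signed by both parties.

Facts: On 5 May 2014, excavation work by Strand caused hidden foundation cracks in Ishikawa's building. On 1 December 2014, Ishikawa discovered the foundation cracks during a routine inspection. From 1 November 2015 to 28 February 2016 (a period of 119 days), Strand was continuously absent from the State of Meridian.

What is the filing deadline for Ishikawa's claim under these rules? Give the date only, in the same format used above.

Because discovery on 1 December 2014 post-dates the 5 May 2014 act, accrual under the later-of rule falls on 1 December 2014.
The untolled deadline — 1 year after 1 December 2014 — is 1 December 2015.
Because the defendant's absence from the jurisdiction ran from 1 November 2015 to 28 February 2016, the deadline is extended by 119 days to 29 March 2016.

29 March 2016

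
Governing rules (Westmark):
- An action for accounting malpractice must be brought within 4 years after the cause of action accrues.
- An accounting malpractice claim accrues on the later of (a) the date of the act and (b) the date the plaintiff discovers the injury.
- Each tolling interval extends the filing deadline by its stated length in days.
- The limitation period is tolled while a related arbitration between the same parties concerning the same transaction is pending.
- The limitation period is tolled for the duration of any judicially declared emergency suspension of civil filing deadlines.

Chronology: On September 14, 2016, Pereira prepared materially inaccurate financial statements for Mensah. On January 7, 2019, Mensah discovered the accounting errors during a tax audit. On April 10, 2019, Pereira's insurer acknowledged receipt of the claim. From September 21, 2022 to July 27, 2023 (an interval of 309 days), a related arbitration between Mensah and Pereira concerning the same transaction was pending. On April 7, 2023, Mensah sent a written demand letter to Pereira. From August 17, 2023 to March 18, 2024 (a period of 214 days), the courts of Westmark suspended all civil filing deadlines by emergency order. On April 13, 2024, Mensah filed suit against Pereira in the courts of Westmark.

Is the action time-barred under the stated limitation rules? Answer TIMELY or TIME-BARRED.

TIMELY

Because discovery on January 7, 2019 post-dates the September 14, 2016 act, accrual under the later-of rule falls on January 7, 2019.
Adding the 4 years base period to January 7, 2019 gives a deadline of January 7, 2023, before any tolling.
The pending related arbitration from September 21, 2022 to July 27, 2023 tolled the period for 309 days, extending the deadline to November 12, 2023.
The emergency suspension of filing deadlines from August 17, 2023 to March 18, 2024 tolled the period for 214 days, extending the deadline to June 13, 2024.
The other events in the timeline have no effect on the limitation period under the stated rules.
Filing on April 13, 2024 beat the June 13, 2024 deadline — the action is timely.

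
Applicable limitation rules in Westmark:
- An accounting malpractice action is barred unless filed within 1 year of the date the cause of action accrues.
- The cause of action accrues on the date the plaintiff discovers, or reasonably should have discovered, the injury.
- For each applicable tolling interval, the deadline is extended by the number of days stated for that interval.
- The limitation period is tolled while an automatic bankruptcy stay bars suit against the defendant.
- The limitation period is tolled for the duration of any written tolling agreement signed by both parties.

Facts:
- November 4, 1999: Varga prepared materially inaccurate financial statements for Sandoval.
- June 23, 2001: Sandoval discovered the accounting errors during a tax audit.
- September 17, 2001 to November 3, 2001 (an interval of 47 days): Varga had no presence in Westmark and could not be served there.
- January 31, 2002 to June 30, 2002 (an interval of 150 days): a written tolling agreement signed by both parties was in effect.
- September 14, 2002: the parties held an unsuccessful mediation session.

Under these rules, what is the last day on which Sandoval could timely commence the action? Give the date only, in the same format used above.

Under the discovery rule, the claim accrued on June 23, 2001, when Sandoval discovered the injury — not on the November 4, 1999 date of the underlying act.
The untolled deadline — 1 year after June 23, 2001 — is June 23, 2002.
The period was tolled for 150 days by the written tolling agreement (January 31, 2002 to June 30, 2002), pushing the deadline to November 20, 2002.
No stated provision tolls the period for the defendant's absence, so the interval from September 17, 2001 to November 3, 2001 has no effect on the deadline.
The other events in the timeline have no effect on the limitation period under the stated rules.

November 20, 2002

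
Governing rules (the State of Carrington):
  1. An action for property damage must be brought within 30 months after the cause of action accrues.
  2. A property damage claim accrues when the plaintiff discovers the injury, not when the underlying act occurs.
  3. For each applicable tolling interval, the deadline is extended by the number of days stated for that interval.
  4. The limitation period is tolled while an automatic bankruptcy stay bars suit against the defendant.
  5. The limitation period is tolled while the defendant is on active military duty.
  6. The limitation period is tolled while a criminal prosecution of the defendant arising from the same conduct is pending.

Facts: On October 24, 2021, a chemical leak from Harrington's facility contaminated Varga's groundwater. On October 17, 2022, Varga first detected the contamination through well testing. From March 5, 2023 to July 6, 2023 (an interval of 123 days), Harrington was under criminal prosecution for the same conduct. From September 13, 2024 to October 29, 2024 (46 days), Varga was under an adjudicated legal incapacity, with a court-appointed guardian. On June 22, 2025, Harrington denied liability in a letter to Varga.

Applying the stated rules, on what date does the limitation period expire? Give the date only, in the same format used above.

August 18, 2025

The claim did not accrue until Varga discovered the injury on October 17, 2022; the October 24, 2021 act date does not start the clock under the stated rule.
The untolled deadline — 30 months after October 17, 2022 — is April 17, 2025.
Because the pending criminal prosecution ran from March 5, 2023 to July 6, 2023, the deadline is extended by 123 days to August 18, 2025.
Although the plaintiff's incapacity ran from September 13, 2024 to October 29, 2024, the stated rules do not make that a tolling event, so it is disregarded.
None of the other events listed affects the running of the period under the stated rules.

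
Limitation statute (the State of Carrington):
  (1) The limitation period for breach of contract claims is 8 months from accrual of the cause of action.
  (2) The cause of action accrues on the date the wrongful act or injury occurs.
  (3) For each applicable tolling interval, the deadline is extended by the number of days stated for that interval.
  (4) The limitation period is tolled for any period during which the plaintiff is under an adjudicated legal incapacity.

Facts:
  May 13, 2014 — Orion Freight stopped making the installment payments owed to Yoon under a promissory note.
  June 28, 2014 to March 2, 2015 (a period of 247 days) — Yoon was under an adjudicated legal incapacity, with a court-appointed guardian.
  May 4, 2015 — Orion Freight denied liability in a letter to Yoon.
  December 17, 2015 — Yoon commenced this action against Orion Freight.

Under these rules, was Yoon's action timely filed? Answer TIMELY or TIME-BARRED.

TIME-BARRED

The claim accrued on May 13, 2014, when the wrongful act occurred.
Adding the 8 months base period to May 13, 2014 gives a deadline of January 13, 2015, before any tolling.
Because the plaintiff's legal incapacity ran from June 28, 2014 to March 2, 2015, the deadline is extended by 247 days to September 17, 2015.
Nothing else in the chronology tolls or restarts the period.
Yoon filed on December 17, 2015, after the September 17, 2015 deadline, so the action is time-barred.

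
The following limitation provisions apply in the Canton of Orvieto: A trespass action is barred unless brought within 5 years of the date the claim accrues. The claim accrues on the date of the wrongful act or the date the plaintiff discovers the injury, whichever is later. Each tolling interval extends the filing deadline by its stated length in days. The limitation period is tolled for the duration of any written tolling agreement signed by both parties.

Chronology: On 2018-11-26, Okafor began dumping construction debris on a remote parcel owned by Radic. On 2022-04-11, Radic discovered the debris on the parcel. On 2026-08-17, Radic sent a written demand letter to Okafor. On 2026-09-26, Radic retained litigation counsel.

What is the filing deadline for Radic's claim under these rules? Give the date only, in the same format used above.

The claim accrued on 2022-04-11 — the later of the 2018-11-26 act and the 2022-04-11 discovery.
The untolled deadline — 5 years after 2022-04-11 — is 2027-04-11.
Nothing else in the chronology tolls or restarts the period.

2027-04-11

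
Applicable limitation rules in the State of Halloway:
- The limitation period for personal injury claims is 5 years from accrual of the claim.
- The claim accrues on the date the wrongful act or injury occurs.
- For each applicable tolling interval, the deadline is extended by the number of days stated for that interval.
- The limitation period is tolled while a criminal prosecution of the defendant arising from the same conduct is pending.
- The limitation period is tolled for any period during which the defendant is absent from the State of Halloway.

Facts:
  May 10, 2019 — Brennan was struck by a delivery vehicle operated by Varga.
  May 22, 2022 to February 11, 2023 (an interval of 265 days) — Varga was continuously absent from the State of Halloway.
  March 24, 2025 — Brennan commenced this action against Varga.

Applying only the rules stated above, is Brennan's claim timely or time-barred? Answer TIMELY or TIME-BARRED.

The limitation period began to run on May 10, 2019.
Adding the 5 years base period to May 10, 2019 gives a deadline of May 10, 2024, before any tolling.
The period was tolled for 265 days by the defendant's absence from the jurisdiction (May 22, 2022 to February 11, 2023), pushing the deadline to January 30, 2025.
Brennan filed on March 24, 2025, after the January 30, 2025 deadline, so the action is time-barred.

TIME-BARRED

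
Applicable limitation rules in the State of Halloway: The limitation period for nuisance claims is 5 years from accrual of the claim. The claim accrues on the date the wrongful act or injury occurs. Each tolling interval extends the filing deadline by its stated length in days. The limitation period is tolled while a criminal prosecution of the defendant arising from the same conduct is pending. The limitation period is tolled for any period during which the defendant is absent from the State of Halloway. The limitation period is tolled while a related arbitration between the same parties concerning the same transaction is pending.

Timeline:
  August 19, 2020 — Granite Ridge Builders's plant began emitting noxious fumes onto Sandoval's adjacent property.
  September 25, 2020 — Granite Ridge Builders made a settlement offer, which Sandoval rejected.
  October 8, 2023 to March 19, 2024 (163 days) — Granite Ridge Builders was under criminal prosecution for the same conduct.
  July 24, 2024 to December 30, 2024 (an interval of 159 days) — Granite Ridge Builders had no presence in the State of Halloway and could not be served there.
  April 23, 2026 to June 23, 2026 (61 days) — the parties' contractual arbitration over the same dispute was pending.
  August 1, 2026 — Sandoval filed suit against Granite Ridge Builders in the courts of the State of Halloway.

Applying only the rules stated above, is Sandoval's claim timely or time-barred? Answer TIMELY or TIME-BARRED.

The limitation period began to run on August 19, 2020.
The untolled deadline — 5 years after August 19, 2020 — is August 19, 2025.
Because the pending criminal prosecution ran from October 8, 2023 to March 19, 2024, the deadline is extended by 163 days to January 29, 2026.
The defendant's absence from the jurisdiction from July 24, 2024 to December 30, 2024 tolled the period for 159 days, extending the deadline to July 7, 2026.
Because the pending related arbitration ran from April 23, 2026 to June 23, 2026, the deadline is extended by 61 days to September 6, 2026.
Nothing else in the chronology tolls or restarts the period.
Filing on August 1, 2026 beat the September 6, 2026 deadline — the action is timely.

TIMELY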